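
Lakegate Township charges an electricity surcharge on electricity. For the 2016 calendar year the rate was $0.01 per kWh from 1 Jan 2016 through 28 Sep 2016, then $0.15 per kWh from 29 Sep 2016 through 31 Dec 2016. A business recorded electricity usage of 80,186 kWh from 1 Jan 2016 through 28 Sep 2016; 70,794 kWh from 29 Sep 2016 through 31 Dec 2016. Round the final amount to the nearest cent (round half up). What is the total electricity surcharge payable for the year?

$11,420.96

1 Jan – 28 Sep 2016: 80,186 kWh at $0.01/kWh → $801.86
29 Sep – 31 Dec 2016: 70,794 kWh at $0.15/kWh → $10,619.10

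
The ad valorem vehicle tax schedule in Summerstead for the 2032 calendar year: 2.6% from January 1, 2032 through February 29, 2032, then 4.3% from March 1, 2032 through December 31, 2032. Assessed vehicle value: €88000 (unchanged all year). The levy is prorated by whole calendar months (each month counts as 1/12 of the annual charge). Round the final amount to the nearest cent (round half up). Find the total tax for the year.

€3534.67

January 1 – February 29, 2032: 2 months at 2.6% → €88000 × 2.6% × 2/12 = €381.3333
March 1 – December 31, 2032: 10 months at 4.3% → €88000 × 4.3% × 10/12 = €3153.3333
Total = €3534.6667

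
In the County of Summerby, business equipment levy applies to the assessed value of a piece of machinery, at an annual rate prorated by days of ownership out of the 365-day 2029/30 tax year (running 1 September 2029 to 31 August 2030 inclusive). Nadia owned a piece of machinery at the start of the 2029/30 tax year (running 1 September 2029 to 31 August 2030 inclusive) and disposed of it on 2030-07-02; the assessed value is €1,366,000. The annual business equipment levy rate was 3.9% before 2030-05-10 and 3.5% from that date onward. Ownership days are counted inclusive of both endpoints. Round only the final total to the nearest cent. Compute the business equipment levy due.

€43,708.26

2029-09-01 to 2030-05-09: 251 days at 3.9% → €1,366,000 × 3.9% × 251/365 = €36,634.9973
2030-05-10 to 2030-07-02: 54 days at 3.5% → €1,366,000 × 3.5% × 54/365 = €7,073.2603
Total = €43,708.2575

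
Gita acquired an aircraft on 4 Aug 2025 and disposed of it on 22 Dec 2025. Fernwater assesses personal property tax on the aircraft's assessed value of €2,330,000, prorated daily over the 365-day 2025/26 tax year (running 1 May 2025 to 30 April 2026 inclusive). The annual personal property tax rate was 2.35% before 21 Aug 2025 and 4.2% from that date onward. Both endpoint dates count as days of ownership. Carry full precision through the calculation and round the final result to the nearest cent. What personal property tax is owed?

€35,795.82

4 Aug – 20 Aug 2025: 17 days at 2.35% → €2,330,000 × 2.35% × 17/365 = €2,550.2329
21 Aug – 22 Dec 2025: 124 days at 4.2% → €2,330,000 × 4.2% × 124/365 = €33,245.5890
Total = €35,795.8219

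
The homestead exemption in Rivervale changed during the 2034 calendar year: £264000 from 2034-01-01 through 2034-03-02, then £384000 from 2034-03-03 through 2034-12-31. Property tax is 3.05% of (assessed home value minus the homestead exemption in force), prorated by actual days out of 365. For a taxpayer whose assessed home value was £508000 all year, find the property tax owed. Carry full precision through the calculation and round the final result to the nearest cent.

£4393.67

2034-01-01 to 2034-03-02: 61 days, exemption £264000 → (£508000 − £264000) × 3.05% × 61/365 = £1243.7315
2034-03-03 to 2034-12-31: 304 days, exemption £384000 → (£508000 − £384000) × 3.05% × 304/365 = £3149.9397
Total = £4393.6712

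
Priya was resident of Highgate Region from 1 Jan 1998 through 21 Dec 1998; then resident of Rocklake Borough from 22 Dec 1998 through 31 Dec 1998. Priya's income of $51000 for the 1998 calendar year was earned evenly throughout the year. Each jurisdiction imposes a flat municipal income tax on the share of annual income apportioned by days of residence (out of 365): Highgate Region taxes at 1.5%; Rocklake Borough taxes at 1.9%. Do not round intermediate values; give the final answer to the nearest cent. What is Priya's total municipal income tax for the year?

$770.59

Highgate Region, 1 Jan – 21 Dec 1998: 355 days → $51000 × 1.5% × 355/365 = $744.0411
Rocklake Borough, 22 Dec – 31 Dec 1998: 10 days → $51000 × 1.9% × 10/365 = $26.5479
Total = $770.5890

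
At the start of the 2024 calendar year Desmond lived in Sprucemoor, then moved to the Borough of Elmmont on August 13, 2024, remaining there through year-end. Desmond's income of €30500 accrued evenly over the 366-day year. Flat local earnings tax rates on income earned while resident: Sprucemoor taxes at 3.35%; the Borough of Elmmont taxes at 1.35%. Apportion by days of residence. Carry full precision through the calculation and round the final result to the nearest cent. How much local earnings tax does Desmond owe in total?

Sprucemoor, January 1 – August 12, 2024: 225 days → €30500 × 3.35% × 225/366 = €628.1250
The Borough of Elmmont, August 13 – December 31, 2024: 141 days → €30500 × 1.35% × 141/366 = €158.6250
Total = €786.7500

€786.75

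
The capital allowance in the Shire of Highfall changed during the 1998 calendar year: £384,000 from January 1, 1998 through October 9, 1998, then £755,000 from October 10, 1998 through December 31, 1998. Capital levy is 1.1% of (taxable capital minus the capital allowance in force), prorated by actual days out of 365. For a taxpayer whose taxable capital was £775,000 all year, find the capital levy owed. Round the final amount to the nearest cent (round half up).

£3,372.99

January 1 – October 9, 1998: 282 days, exemption £384,000 → (£775,000 − £384,000) × 1.1% × 282/365 = £3,322.9644
October 10 – December 31, 1998: 83 days, exemption £755,000 → (£775,000 − £755,000) × 1.1% × 83/365 = £50.0274
Total = £3,372.9918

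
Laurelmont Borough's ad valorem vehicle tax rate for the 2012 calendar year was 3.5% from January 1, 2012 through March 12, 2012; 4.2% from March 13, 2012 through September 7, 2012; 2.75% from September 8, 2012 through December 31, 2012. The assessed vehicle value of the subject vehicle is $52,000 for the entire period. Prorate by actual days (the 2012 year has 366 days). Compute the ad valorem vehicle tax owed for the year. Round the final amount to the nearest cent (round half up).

January 1 – March 12, 2012: 72 days at 3.5% → $52,000 × 3.5% × 72/366 = $358.0328
March 13 – September 7, 2012: 179 days at 4.2% → $52,000 × 4.2% × 179/366 = $1,068.1311
September 8 – December 31, 2012: 115 days at 2.75% → $52,000 × 2.75% × 115/366 = $449.3169
Total = $1,875.4809

$1,875.48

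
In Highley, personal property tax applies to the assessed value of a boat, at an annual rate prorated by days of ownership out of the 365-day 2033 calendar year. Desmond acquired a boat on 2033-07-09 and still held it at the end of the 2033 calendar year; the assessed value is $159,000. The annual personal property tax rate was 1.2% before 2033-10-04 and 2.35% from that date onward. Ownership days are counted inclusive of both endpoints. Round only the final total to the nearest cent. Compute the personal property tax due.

$1,365.88

2033-07-09 to 2033-10-03: 87 days at 1.2% → $159,000 × 1.2% × 87/365 = $454.7836
2033-10-04 to 2033-12-31: 89 days at 2.35% → $159,000 × 2.35% × 89/365 = $911.0918
Total = $1,365.8753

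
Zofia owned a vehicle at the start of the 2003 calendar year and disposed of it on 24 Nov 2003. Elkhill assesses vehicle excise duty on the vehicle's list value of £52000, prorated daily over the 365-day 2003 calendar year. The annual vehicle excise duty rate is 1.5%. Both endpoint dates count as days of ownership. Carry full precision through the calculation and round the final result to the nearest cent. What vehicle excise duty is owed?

Days held (1 Jan – 24 Nov 2003): 328 out of 365
Tax = £52000 × 1.5% × 328/365 = £700.9315

£700.93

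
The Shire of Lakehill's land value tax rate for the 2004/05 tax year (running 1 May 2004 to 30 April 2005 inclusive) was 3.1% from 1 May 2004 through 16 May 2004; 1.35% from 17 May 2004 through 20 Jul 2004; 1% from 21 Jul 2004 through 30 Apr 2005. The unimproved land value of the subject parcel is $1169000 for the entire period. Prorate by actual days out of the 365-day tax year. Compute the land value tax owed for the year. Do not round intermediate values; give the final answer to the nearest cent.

$13494.74

1 May – 16 May 2004: 16 days at 3.1% → $1169000 × 3.1% × 16/365 = $1588.5589
17 May – 20 Jul 2004: 65 days at 1.35% → $1169000 × 1.35% × 65/365 = $2810.4041
21 Jul 2004 – 30 Apr 2005: 284 days at 1% → $1169000 × 1% × 284/365 = $9095.7808
Total = $13494.7438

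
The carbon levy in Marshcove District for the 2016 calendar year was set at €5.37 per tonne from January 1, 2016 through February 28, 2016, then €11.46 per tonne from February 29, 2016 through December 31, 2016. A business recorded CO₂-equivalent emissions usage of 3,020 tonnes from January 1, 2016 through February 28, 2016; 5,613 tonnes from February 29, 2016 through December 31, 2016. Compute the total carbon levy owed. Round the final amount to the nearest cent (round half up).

January 1 – February 28, 2016: 3,020 tonnes at €5.37/tonne → €16217.40
February 29 – December 31, 2016: 5,613 tonnes at €11.46/tonne → €64324.98

€80542.38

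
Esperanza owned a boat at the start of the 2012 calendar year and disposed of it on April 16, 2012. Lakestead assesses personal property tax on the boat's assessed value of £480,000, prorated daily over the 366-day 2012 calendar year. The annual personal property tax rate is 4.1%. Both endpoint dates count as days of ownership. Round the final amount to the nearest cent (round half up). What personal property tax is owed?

Days held (January 1 – April 16, 2012): 107 out of 366
Tax = £480,000 × 4.1% × 107/366 = £5,753.4426

£5,753.44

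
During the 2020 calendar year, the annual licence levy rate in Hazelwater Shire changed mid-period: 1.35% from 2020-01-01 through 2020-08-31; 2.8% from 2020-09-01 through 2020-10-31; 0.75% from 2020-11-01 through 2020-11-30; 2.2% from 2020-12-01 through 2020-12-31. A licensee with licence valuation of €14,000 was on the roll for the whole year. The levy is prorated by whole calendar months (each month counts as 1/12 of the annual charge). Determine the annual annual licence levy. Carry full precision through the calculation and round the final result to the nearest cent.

2020-01-01 to 2020-08-31: 8 months at 1.35% → €14,000 × 1.35% × 8/12 = €126.0000
2020-09-01 to 2020-10-31: 2 months at 2.8% → €14,000 × 2.8% × 2/12 = €65.3333
2020-11-01 to 2020-11-30: 1 month at 0.75% → €14,000 × 0.75% × 1/12 = €8.7500
2020-12-01 to 2020-12-31: 1 month at 2.2% → €14,000 × 2.2% × 1/12 = €25.6667
Total = €225.7500

€225.75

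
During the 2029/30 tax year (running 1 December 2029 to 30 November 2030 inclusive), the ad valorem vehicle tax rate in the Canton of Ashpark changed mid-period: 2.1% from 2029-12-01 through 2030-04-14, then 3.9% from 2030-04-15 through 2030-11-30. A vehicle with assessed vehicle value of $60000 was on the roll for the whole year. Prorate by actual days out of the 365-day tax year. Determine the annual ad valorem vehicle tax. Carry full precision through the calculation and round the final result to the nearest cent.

2029-12-01 to 2030-04-14: 135 days at 2.1% → $60000 × 2.1% × 135/365 = $466.0274
2030-04-15 to 2030-11-30: 230 days at 3.9% → $60000 × 3.9% × 230/365 = $1474.5205
Total = $1940.5479

$1940.55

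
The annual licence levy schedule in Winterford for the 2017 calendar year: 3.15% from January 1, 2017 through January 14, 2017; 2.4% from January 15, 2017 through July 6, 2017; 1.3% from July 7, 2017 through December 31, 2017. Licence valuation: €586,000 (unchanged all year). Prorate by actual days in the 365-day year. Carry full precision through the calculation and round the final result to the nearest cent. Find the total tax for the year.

€11,089.05

January 1 – January 14, 2017: 14 days at 3.15% → €586,000 × 3.15% × 14/365 = €708.0164
January 15 – July 6, 2017: 173 days at 2.4% → €586,000 × 2.4% × 173/365 = €6,665.9507
July 7 – December 31, 2017: 178 days at 1.3% → €586,000 × 1.3% × 178/365 = €3,715.0795
Total = €11,089.0466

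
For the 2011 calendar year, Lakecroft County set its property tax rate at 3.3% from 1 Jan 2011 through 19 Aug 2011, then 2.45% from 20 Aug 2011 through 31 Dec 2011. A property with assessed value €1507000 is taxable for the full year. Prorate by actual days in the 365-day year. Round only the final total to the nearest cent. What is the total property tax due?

1 Jan – 19 Aug 2011: 231 days at 3.3% → €1507000 × 3.3% × 231/365 = €31473.5918
20 Aug – 31 Dec 2011: 134 days at 2.45% → €1507000 × 2.45% × 134/365 = €13554.7425
Total = €45028.3342

€45028.33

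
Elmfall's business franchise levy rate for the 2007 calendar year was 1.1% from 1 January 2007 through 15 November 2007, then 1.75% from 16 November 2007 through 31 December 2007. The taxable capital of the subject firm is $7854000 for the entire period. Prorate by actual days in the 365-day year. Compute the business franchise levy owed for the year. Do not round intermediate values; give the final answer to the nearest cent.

1 January – 15 November 2007: 319 days at 1.1% → $7854000 × 1.1% × 319/365 = $75505.9890
16 November – 31 December 2007: 46 days at 1.75% → $7854000 × 1.75% × 46/365 = $17321.8356
Total = $92827.8247

$92827.82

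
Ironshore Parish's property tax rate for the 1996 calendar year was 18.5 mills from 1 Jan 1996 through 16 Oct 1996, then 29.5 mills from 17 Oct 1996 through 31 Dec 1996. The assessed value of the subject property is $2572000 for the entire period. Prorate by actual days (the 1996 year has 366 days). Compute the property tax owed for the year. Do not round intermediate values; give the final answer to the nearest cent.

$53456.84

1 Jan – 16 Oct 1996: 290 days at 18.5 mills → $2572000 × 1.85% × 290/366 = $37701.5847
17 Oct – 31 Dec 1996: 76 days at 29.5 mills → $2572000 × 2.95% × 76/366 = $15755.2568
Total = $53456.8415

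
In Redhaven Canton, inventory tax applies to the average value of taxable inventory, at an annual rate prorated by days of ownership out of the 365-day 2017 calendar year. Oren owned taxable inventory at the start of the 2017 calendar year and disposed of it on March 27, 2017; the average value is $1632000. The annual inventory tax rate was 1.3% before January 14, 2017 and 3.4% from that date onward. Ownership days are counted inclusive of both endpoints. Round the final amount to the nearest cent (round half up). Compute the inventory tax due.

January 1 – January 13, 2017: 13 days at 1.3% → $1632000 × 1.3% × 13/365 = $755.6384
January 14 – March 27, 2017: 73 days at 3.4% → $1632000 × 3.4% × 73/365 = $11097.6000
Total = $11853.2384

$11853.24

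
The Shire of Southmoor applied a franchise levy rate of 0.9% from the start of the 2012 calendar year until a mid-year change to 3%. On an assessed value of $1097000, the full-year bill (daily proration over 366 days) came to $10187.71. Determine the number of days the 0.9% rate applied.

Let d = days at the first rate; then 366 − d days at the second rate.
$1097000 × [0.9%·d + 3%·(366−d)] / 366 = $10187.71
Solving gives d = 361, so the new rate took effect on 27 Dec 2012.

361 days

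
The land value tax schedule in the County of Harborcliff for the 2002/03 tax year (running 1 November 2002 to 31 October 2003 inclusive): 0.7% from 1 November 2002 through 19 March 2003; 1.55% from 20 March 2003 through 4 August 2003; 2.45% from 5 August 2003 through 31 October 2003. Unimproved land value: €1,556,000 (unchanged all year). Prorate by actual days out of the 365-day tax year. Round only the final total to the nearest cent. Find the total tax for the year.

1 November 2002 – 19 March 2003: 139 days at 0.7% → €1,556,000 × 0.7% × 139/365 = €4,147.9123
20 March – 4 August 2003: 138 days at 1.55% → €1,556,000 × 1.55% × 138/365 = €9,118.5863
5 August – 31 October 2003: 88 days at 2.45% → €1,556,000 × 2.45% × 88/365 = €9,191.0575
Total = €22,457.5562

€22,457.56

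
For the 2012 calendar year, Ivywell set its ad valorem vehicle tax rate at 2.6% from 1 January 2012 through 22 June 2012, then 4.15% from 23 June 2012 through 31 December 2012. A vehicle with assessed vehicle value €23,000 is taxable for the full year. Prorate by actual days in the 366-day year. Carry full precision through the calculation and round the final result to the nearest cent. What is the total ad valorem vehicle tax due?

1 January – 22 June 2012: 174 days at 2.6% → €23,000 × 2.6% × 174/366 = €284.2951
23 June – 31 December 2012: 192 days at 4.15% → €23,000 × 4.15% × 192/366 = €500.7213
Total = €785.0164

€785.02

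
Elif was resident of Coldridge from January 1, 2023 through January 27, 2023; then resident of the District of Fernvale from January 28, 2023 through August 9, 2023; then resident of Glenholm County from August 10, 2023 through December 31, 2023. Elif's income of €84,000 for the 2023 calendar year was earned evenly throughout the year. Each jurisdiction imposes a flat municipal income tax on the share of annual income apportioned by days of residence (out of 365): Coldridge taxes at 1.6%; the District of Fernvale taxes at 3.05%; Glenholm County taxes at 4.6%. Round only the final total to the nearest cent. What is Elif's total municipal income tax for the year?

€2,985.57

Coldridge, January 1 – January 27, 2023: 27 days → €84,000 × 1.6% × 27/365 = €99.4192
The District of Fernvale, January 28 – August 9, 2023: 194 days → €84,000 × 3.05% × 194/365 = €1,361.7205
Glenholm County, August 10 – December 31, 2023: 144 days → €84,000 × 4.6% × 144/365 = €1,524.4274
Total = €2,985.5671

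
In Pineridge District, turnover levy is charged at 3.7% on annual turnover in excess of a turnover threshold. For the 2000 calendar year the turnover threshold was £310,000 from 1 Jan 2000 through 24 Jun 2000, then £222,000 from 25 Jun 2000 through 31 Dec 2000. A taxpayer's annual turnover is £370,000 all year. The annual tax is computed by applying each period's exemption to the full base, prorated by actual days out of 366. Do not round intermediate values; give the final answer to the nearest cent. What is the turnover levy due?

£3,910.27

1 Jan – 24 Jun 2000: 176 days, exemption £310,000 → (£370,000 − £310,000) × 3.7% × 176/366 = £1,067.5410
25 Jun – 31 Dec 2000: 190 days, exemption £222,000 → (£370,000 − £222,000) × 3.7% × 190/366 = £2,842.7322
Total = £3,910.2732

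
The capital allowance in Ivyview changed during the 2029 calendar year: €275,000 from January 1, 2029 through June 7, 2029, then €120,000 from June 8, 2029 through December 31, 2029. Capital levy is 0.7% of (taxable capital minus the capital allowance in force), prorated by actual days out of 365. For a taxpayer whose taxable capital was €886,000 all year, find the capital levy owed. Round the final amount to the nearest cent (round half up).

January 1 – June 7, 2029: 158 days, exemption €275,000 → (€886,000 − €275,000) × 0.7% × 158/365 = €1,851.4137
June 8 – December 31, 2029: 207 days, exemption €120,000 → (€886,000 − €120,000) × 0.7% × 207/365 = €3,040.9151
Total = €4,892.3288

€4,892.33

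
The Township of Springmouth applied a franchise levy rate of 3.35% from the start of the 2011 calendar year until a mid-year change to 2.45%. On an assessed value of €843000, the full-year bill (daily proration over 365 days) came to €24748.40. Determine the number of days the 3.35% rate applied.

Let d = days at the first rate; then 365 − d days at the second rate.
€843000 × [3.35%·d + 2.45%·(365−d)] / 365 = €24748.40
Solving gives d = 197, so the new rate took effect on 17 Jul 2011.

197 days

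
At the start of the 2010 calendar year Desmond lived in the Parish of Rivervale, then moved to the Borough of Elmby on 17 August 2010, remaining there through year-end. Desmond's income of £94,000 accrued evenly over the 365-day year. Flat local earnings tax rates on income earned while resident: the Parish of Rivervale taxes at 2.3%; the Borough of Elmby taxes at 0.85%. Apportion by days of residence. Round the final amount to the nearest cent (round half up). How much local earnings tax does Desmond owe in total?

The Parish of Rivervale, 1 January – 16 August 2010: 228 days → £94,000 × 2.3% × 228/365 = £1,350.5096
The Borough of Elmby, 17 August – 31 December 2010: 137 days → £94,000 × 0.85% × 137/365 = £299.8986
Total = £1,650.4082

£1,650.41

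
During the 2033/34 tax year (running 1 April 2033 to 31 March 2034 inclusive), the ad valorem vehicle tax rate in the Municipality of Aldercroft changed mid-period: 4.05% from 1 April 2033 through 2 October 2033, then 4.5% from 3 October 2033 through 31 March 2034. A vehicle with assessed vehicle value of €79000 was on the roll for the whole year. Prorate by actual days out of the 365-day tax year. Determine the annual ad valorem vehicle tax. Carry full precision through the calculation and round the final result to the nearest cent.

€3374.82

1 April – 2 October 2033: 185 days at 4.05% → €79000 × 4.05% × 185/365 = €1621.6644
3 October 2033 – 31 March 2034: 180 days at 4.5% → €79000 × 4.5% × 180/365 = €1753.1507
Total = €3374.8151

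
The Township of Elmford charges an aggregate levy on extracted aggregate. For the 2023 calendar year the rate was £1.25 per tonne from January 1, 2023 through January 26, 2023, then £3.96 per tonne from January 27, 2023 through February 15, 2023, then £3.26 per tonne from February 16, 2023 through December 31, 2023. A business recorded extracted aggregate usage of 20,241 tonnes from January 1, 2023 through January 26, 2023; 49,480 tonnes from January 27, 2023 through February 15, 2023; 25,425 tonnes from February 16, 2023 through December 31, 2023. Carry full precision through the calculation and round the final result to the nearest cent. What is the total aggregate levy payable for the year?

£304,127.55

January 1 – January 26, 2023: 20,241 tonnes at £1.25/tonne → £25,301.25
January 27 – February 15, 2023: 49,480 tonnes at £3.96/tonne → £195,940.80
February 16 – December 31, 2023: 25,425 tonnes at £3.26/tonne → £82,885.50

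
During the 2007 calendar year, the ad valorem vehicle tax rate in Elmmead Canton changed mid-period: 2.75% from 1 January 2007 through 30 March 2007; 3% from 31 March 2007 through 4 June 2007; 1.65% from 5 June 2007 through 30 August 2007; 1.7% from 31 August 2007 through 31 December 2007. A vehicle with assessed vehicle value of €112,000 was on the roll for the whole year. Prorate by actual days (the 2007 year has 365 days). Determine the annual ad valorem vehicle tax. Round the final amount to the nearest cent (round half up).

1 January – 30 March 2007: 89 days at 2.75% → €112,000 × 2.75% × 89/365 = €751.0137
31 March – 4 June 2007: 66 days at 3% → €112,000 × 3% × 66/365 = €607.5616
5 June – 30 August 2007: 87 days at 1.65% → €112,000 × 1.65% × 87/365 = €440.4822
31 August – 31 December 2007: 123 days at 1.7% → €112,000 × 1.7% × 123/365 = €641.6219
Total = €2,440.6795

€2,440.68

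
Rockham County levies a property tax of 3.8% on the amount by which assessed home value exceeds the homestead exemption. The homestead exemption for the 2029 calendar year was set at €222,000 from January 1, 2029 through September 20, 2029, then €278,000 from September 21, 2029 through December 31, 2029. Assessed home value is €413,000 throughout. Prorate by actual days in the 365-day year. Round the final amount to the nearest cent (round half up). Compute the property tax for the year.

January 1 – September 20, 2029: 263 days, exemption €222,000 → (€413,000 − €222,000) × 3.8% × 263/365 = €5,229.7370
September 21 – December 31, 2029: 102 days, exemption €278,000 → (€413,000 − €278,000) × 3.8% × 102/365 = €1,433.5890
Total = €6,663.3260

€6,663.33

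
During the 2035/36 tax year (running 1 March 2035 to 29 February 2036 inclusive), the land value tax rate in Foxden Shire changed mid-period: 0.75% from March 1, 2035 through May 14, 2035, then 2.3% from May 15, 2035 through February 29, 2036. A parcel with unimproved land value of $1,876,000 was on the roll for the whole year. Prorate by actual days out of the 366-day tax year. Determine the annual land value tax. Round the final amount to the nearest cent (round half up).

$37,189.39

March 1 – May 14, 2035: 75 days at 0.75% → $1,876,000 × 0.75% × 75/366 = $2,883.1967
May 15, 2035 – February 29, 2036: 291 days at 2.3% → $1,876,000 × 2.3% × 291/366 = $34,306.1967
Total = $37,189.3934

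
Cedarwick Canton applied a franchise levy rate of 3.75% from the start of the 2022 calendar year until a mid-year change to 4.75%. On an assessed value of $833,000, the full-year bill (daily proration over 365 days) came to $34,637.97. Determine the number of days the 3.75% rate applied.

216 days

Let d = days at the first rate; then 365 − d days at the second rate.
$833,000 × [3.75%·d + 4.75%·(365−d)] / 365 = $34,637.97
Solving gives d = 216, so the new rate took effect on 5 Aug 2022.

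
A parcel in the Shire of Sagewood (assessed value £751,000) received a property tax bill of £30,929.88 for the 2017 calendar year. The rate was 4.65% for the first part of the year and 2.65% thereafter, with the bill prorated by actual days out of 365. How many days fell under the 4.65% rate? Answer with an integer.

268 days

Let d = days at the first rate; then 365 − d days at the second rate.
£751,000 × [4.65%·d + 2.65%·(365−d)] / 365 = £30,929.88
Solving gives d = 268, so the new rate took effect on September 26, 2017.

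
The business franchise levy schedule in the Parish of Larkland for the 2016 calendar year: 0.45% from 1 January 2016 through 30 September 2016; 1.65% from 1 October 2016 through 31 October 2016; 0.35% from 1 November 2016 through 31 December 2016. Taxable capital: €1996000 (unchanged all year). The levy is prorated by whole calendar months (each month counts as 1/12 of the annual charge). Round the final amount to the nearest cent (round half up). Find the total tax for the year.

1 January – 30 September 2016: 9 months at 0.45% → €1996000 × 0.45% × 9/12 = €6736.5000
1 October – 31 October 2016: 1 month at 1.65% → €1996000 × 1.65% × 1/12 = €2744.5000
1 November – 31 December 2016: 2 months at 0.35% → €1996000 × 0.35% × 2/12 = €1164.3333
Total = €10645.3333

€10645.33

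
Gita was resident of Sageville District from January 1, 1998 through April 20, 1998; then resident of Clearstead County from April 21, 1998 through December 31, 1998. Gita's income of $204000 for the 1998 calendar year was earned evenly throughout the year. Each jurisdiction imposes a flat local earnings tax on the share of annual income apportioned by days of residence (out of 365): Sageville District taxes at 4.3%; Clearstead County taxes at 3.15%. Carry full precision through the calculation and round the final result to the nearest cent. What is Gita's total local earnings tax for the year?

$7133.01

Sageville District, January 1 – April 20, 1998: 110 days → $204000 × 4.3% × 110/365 = $2643.6164
Clearstead County, April 21 – December 31, 1998: 255 days → $204000 × 3.15% × 255/365 = $4489.3973
Total = $7133.0137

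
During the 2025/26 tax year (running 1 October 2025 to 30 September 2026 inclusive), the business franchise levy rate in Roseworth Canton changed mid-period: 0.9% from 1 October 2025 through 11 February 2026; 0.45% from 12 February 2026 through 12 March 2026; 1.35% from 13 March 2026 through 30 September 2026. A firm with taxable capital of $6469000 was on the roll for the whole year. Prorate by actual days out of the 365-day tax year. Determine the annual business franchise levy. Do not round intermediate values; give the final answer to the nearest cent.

$72018.58

1 October 2025 – 11 February 2026: 134 days at 0.9% → $6469000 × 0.9% × 134/365 = $21374.2849
12 February – 12 March 2026: 29 days at 0.45% → $6469000 × 0.45% × 29/365 = $2312.8890
13 March – 30 September 2026: 202 days at 1.35% → $6469000 × 1.35% × 202/365 = $48331.4055
Total = $72018.5795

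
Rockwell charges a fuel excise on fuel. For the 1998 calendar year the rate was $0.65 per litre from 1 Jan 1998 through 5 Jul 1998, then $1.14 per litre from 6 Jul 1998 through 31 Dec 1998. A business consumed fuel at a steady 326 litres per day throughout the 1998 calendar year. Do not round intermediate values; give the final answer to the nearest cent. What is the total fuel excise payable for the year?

$105,936.96

1 Jan – 5 Jul 1998: 186 days × 326 litres/day = 60,636 litres at $0.65/litre → $39,413.40
6 Jul – 31 Dec 1998: 179 days × 326 litres/day = 58,354 litres at $1.14/litre → $66,523.56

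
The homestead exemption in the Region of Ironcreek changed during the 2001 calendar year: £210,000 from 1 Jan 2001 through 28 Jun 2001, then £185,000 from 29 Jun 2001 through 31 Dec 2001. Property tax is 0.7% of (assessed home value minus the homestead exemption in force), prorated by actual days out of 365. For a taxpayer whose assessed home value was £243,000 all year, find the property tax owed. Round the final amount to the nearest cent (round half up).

£320.18

1 Jan – 28 Jun 2001: 179 days, exemption £210,000 → (£243,000 − £210,000) × 0.7% × 179/365 = £113.2849
29 Jun – 31 Dec 2001: 186 days, exemption £185,000 → (£243,000 − £185,000) × 0.7% × 186/365 = £206.8932
Total = £320.1781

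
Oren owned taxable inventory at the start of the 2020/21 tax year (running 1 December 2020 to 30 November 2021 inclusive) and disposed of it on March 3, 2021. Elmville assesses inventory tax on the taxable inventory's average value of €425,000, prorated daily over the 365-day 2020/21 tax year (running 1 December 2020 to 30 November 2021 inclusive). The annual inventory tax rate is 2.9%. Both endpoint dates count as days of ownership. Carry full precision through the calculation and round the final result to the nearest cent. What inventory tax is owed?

€3,140.34

Days held (December 1, 2020 – March 3, 2021): 93 out of 365
Tax = €425,000 × 2.9% × 93/365 = €3,140.3425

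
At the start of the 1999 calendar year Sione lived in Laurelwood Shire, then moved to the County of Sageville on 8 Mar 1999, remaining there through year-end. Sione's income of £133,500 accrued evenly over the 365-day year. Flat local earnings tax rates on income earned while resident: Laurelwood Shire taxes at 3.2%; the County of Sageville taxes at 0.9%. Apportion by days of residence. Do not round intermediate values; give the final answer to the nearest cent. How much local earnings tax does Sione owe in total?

Laurelwood Shire, 1 Jan – 7 Mar 1999: 66 days → £133,500 × 3.2% × 66/365 = £772.4712
The County of Sageville, 8 Mar – 31 Dec 1999: 299 days → £133,500 × 0.9% × 299/365 = £984.2425
Total = £1,756.7137

£1,756.71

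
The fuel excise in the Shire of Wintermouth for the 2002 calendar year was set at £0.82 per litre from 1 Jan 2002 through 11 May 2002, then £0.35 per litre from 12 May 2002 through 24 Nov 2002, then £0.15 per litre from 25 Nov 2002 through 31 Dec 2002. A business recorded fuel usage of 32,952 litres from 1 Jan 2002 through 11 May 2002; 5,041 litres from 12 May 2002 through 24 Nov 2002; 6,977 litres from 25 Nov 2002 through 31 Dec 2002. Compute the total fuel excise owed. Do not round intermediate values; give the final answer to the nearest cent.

£29831.54

1 Jan – 11 May 2002: 32,952 litres at £0.82/litre → £27020.64
12 May – 24 Nov 2002: 5,041 litres at £0.35/litre → £1764.35
25 Nov – 31 Dec 2002: 6,977 litres at £0.15/litre → £1046.55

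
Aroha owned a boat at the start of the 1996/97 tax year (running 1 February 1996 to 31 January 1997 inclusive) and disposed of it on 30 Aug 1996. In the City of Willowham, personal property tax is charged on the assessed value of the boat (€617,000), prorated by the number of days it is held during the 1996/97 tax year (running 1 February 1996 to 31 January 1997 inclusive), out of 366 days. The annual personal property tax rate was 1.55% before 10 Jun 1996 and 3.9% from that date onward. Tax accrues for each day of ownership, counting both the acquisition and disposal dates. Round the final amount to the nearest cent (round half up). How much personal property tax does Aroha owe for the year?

1 Feb – 9 Jun 1996: 130 days at 1.55% → €617,000 × 1.55% × 130/366 = €3,396.8716
10 Jun – 30 Aug 1996: 82 days at 3.9% → €617,000 × 3.9% × 82/366 = €5,391.1639
Total = €8,788.0355

€8,788.04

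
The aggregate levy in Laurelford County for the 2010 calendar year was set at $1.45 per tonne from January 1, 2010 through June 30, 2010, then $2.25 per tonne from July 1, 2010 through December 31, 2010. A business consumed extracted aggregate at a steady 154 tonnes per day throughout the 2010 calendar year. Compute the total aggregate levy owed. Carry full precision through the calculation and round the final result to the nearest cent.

January 1 – June 30, 2010: 181 days × 154 tonnes/day = 27,874 tonnes at $1.45/tonne → $40,417.30
July 1 – December 31, 2010: 184 days × 154 tonnes/day = 28,336 tonnes at $2.25/tonne → $63,756.00

$104,173.30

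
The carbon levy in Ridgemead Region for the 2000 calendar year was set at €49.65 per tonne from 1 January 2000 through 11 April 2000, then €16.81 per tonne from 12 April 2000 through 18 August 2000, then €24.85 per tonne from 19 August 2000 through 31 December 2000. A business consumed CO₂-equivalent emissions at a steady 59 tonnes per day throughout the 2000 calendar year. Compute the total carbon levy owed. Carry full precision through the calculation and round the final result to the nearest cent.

€624664.86

1 January – 11 April 2000: 102 days × 59 tonnes/day = 6,018 tonnes at €49.65/tonne → €298793.70
12 April – 18 August 2000: 129 days × 59 tonnes/day = 7,611 tonnes at €16.81/tonne → €127940.91
19 August – 31 December 2000: 135 days × 59 tonnes/day = 7,965 tonnes at €24.85/tonne → €197930.25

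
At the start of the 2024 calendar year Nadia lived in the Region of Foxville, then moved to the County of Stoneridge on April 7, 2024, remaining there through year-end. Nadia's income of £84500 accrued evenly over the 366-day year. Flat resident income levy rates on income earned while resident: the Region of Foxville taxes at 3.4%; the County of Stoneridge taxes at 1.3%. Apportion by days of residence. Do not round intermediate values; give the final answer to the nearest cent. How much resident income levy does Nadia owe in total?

The Region of Foxville, January 1 – April 6, 2024: 97 days → £84500 × 3.4% × 97/366 = £761.4235
The County of Stoneridge, April 7 – December 31, 2024: 269 days → £84500 × 1.3% × 269/366 = £807.3675
Total = £1568.7910

£1568.79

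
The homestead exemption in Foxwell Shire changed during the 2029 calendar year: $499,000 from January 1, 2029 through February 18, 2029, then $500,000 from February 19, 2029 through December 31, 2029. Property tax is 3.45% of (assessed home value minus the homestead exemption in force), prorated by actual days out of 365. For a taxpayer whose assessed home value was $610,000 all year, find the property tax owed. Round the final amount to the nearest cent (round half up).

January 1 – February 18, 2029: 49 days, exemption $499,000 → ($610,000 − $499,000) × 3.45% × 49/365 = $514.0973
February 19 – December 31, 2029: 316 days, exemption $500,000 → ($610,000 − $500,000) × 3.45% × 316/365 = $3,285.5342
Total = $3,799.6315

$3,799.63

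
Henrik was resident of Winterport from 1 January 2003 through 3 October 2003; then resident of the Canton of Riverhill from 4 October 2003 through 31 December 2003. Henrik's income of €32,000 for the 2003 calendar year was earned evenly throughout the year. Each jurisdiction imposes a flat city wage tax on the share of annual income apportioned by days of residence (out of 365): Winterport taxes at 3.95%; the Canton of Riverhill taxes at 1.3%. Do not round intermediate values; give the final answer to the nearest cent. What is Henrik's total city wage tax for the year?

Winterport, 1 January – 3 October 2003: 276 days → €32,000 × 3.95% × 276/365 = €955.7918
The Canton of Riverhill, 4 October – 31 December 2003: 89 days → €32,000 × 1.3% × 89/365 = €101.4356
Total = €1,057.2274

€1,057.23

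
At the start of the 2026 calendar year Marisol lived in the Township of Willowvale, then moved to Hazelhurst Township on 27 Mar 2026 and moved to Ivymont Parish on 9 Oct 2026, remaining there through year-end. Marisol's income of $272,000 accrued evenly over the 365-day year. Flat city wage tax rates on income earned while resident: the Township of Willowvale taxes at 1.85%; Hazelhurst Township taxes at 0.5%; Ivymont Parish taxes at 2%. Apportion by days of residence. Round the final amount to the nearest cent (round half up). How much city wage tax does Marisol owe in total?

The Township of Willowvale, 1 Jan – 26 Mar 2026: 85 days → $272,000 × 1.85% × 85/365 = $1,171.8356
Hazelhurst Township, 27 Mar – 8 Oct 2026: 196 days → $272,000 × 0.5% × 196/365 = $730.3014
Ivymont Parish, 9 Oct – 31 Dec 2026: 84 days → $272,000 × 2% × 84/365 = $1,251.9452
Total = $3,154.0822

$3,154.08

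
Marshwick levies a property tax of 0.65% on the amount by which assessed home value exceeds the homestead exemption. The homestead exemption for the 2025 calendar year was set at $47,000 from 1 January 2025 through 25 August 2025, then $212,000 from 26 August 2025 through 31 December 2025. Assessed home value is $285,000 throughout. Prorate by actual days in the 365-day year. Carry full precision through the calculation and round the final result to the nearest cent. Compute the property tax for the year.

$1,170.89

1 January – 25 August 2025: 237 days, exemption $47,000 → ($285,000 − $47,000) × 0.65% × 237/365 = $1,004.4904
26 August – 31 December 2025: 128 days, exemption $212,000 → ($285,000 − $212,000) × 0.65% × 128/365 = $166.4000
Total = $1,170.8904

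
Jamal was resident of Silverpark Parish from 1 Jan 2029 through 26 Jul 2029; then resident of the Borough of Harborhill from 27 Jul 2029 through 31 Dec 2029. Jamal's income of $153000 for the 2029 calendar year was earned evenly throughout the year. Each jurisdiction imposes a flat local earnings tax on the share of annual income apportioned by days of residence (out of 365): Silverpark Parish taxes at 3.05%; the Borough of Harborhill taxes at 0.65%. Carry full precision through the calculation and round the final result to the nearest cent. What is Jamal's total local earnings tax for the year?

$3076.98

Silverpark Parish, 1 Jan – 26 Jul 2029: 207 days → $153000 × 3.05% × 207/365 = $2646.4808
The Borough of Harborhill, 27 Jul – 31 Dec 2029: 158 days → $153000 × 0.65% × 158/365 = $430.4959
Total = $3076.9767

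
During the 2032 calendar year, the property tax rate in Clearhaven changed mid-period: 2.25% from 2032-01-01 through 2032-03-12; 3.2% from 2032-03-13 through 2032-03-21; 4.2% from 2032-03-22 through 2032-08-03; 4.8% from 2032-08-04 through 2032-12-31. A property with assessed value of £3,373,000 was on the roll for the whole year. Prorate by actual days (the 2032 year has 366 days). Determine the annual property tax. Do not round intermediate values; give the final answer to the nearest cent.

£136,191.79

2032-01-01 to 2032-03-12: 72 days at 2.25% → £3,373,000 × 2.25% × 72/366 = £14,929.6721
2032-03-13 to 2032-03-21: 9 days at 3.2% → £3,373,000 × 3.2% × 9/366 = £2,654.1639
2032-03-22 to 2032-08-03: 135 days at 4.2% → £3,373,000 × 4.2% × 135/366 = £52,253.8525
2032-08-04 to 2032-12-31: 150 days at 4.8% → £3,373,000 × 4.8% × 150/366 = £66,354.0984
Total = £136,191.7869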